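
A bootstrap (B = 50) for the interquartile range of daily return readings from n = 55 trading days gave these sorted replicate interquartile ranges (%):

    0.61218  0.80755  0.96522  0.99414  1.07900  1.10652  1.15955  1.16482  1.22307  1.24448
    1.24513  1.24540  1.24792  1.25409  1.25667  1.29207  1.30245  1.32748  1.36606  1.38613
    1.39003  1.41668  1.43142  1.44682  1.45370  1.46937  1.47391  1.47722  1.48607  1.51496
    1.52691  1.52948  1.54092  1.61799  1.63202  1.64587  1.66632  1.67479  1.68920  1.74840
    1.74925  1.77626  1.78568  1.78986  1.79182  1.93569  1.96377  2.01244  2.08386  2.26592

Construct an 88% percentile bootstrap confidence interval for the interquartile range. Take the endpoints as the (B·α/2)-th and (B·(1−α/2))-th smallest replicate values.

α = 0.12; lower rank = 50 × 0.060 = 3; upper rank = 50 × 0.940 = 47.
The 3rd smallest replicate is 0.96522; the 47th is 1.96377.

(0.96522, 1.96377)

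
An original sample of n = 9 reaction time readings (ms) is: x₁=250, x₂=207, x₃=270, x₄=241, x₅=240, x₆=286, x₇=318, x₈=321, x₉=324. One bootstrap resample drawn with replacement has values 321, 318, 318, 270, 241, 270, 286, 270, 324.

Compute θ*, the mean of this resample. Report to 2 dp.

Mean = (321 + 318 + 318 + 270 + 241 + 270 + 286 + 270 + 324) / 9 = 2618.0 / 9 = 290.89

θ* = 290.89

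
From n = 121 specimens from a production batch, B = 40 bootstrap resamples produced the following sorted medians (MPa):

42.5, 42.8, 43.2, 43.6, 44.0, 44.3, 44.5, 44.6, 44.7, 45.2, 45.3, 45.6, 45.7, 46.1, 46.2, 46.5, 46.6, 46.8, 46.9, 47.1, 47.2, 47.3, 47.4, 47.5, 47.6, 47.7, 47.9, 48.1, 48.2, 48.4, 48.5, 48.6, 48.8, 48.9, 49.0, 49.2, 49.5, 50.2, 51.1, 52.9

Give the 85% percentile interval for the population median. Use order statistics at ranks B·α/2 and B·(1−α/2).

α = 0.15; lower rank = 40 × 0.075 = 3; upper rank = 40 × 0.925 = 37.
The 3rd smallest replicate is 43.2; the 37th is 49.5.

(43.2, 49.5)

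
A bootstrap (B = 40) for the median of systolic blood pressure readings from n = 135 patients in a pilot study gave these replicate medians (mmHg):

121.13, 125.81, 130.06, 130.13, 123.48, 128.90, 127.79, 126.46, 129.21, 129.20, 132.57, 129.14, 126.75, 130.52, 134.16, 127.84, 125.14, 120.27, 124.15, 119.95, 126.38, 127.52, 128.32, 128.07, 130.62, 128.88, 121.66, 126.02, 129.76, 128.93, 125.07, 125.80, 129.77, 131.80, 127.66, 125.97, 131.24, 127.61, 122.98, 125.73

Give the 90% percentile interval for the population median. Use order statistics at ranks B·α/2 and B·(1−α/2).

(120.27, 131.80)

Sorted replicates: 119.95, 120.27, 121.13, 121.66, 122.98, 123.48, 124.15, 125.07, 125.14, 125.73, 125.80, 125.81, 125.97, 126.02, 126.38, 126.46, 126.75, 127.52, 127.61, 127.66, 127.79, 127.84, 128.07, 128.32, 128.88, 128.90, 128.93, 129.14, 129.20, 129.21, 129.76, 129.77, 130.06, 130.13, 130.52, 130.62, 131.24, 131.80, 132.57, 134.16
α = 0.10; lower rank = 40 × 0.050 = 2; upper rank = 40 × 0.950 = 38.
The 2nd smallest replicate is 120.27; the 38th is 131.80.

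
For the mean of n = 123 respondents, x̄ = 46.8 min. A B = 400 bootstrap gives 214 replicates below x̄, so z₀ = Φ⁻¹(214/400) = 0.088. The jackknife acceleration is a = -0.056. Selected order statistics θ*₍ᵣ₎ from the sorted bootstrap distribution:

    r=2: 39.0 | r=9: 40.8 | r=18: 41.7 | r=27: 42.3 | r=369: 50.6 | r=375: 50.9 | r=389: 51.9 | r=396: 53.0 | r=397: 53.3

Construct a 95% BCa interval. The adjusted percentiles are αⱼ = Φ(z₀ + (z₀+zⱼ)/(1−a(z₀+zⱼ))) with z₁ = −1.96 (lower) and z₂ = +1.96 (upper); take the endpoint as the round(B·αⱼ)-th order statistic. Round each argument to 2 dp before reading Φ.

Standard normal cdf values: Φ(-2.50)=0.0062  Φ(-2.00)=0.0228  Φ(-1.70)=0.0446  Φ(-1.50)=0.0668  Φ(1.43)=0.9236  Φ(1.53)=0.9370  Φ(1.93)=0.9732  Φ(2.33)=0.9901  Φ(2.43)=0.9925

Lower: z₀ + z₁ = 0.088 + (-1.960) = -1.872; 1 − a(z₀+z₁) = 1 − (-0.056)(-1.872) = 0.8952; argument = 0.088 + (-1.872)/0.8952 = -2.0032 → -2.00.
α₁ = Φ(-2.00) = 0.0228; rank = round(400 × 0.0228) = 9; θ*₍9₎ = 40.8.
Upper: z₀ + z₂ = 2.048; 1 − a(z₀+z₂) = 1.1147; argument = 1.9253 → 1.93; α₂ = 0.9732; rank = 389; θ*₍389₎ = 51.9.

(40.8, 51.9)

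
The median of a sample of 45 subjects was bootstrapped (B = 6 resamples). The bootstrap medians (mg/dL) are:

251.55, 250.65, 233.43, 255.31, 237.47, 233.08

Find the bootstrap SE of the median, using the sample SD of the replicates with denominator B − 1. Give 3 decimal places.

SE* = 10.017

Bootstrap SE is the standard deviation of the 6 replicate medians.
Mean of replicates: (251.55 + 250.65 + 233.43 + 255.31 + 237.47 + 233.08) / 6 = 1461.4900 / 6 = 243.5817
Sum of squared deviations: (+7.9683)² + (+7.0683)² + (−10.1517)² + (+11.7283)² + (−6.1117)² + (−10.5017)² = 501.7033
Variance = 501.7033 / 5 = 100.3407
SE* = √100.3407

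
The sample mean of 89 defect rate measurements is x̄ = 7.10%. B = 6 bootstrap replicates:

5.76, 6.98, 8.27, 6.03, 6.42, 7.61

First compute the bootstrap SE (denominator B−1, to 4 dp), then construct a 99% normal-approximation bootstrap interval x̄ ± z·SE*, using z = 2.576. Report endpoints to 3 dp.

Mean of replicates = 6.8450; sum of squared deviations = 4.6561; SE* = √(4.6561/5) = 0.9650
Margin = 2.576 × 0.9650 = 2.4858
Interval: 7.10 ± 2.4858

(4.614, 9.586)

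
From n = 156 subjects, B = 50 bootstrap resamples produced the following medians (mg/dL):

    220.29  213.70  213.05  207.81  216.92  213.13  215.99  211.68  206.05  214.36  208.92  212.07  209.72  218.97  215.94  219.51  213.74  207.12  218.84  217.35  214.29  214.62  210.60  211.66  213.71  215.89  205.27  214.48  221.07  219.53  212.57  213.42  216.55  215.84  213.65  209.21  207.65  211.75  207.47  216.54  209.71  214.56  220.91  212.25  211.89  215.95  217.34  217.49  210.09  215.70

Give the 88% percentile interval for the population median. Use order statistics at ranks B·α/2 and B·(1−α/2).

(207.12, 219.53)

Sorted replicates: 205.27, 206.05, 207.12, 207.47, 207.65, 207.81, 208.92, 209.21, 209.71, 209.72, 210.09, 210.60, 211.66, 211.68, 211.75, 211.89, 212.07, 212.25, 212.57, 213.05, 213.13, 213.42, 213.65, 213.70, 213.71, 213.74, 214.29, 214.36, 214.48, 214.56, 214.62, 215.70, 215.84, 215.89, 215.94, 215.95, 215.99, 216.54, 216.55, 216.92, 217.34, 217.35, 217.49, 218.84, 218.97, 219.51, 219.53, 220.29, 220.91, 221.07
α = 0.12; lower rank = 50 × 0.060 = 3; upper rank = 50 × 0.940 = 47.
The 3rd smallest replicate is 207.12; the 47th is 219.53.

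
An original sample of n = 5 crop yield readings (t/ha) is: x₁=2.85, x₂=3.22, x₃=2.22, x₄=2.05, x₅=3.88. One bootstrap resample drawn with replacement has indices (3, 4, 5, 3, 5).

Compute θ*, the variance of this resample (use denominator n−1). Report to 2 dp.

θ* = 0.89

Resample values: 2.22, 2.05, 3.88, 2.22, 3.88.
Mean = 2.8500; sum of squared deviations = 3.5556
s² = 3.5556 / 4 = 0.8889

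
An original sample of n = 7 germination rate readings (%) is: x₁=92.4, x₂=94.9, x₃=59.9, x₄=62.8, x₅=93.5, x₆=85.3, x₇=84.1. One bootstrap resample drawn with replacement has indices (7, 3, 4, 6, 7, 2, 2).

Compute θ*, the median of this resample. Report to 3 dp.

θ* = 84.100

Resample values: 84.1, 59.9, 62.8, 85.3, 84.1, 94.9, 94.9.
Sorted: 59.9, 62.8, 84.1, 84.1, 85.3, 94.9, 94.9
Median = middle value = 84.100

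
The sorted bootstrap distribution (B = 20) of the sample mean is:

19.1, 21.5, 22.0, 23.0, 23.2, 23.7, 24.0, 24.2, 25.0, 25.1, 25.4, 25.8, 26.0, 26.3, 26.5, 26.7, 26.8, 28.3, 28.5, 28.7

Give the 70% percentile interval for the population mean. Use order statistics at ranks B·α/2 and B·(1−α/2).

α = 0.30; lower rank = 20 × 0.150 = 3; upper rank = 20 × 0.850 = 17.
The 3rd smallest replicate is 22.0; the 17th is 26.8.

(22.0, 26.8)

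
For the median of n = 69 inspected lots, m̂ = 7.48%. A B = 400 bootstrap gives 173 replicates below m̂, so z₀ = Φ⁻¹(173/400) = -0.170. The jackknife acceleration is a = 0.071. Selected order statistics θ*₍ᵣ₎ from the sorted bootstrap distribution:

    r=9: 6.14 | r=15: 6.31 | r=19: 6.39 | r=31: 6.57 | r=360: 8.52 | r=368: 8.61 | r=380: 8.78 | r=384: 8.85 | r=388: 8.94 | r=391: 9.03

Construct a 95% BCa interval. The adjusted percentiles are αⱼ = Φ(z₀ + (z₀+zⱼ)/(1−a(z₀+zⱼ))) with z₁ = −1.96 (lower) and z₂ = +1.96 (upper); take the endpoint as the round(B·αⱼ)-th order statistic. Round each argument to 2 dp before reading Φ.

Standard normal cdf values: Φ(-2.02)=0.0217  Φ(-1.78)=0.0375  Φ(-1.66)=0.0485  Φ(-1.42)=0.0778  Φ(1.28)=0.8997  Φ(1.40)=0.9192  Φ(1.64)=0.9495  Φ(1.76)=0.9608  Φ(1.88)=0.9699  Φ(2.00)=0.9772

Lower: z₀ + z₁ = -0.170 + (-1.960) = -2.130; 1 − a(z₀+z₁) = 1 − (0.071)(-2.130) = 1.1512; argument = -0.170 + (-2.130)/1.1512 = -2.0202 → -2.02.
α₁ = Φ(-2.02) = 0.0217; rank = round(400 × 0.0217) = 9; θ*₍9₎ = 6.14.
Upper: z₀ + z₂ = 1.790; 1 − a(z₀+z₂) = 0.8729; argument = 1.8806 → 1.88; α₂ = 0.9699; rank = 388; θ*₍388₎ = 8.94.

(6.14, 8.94)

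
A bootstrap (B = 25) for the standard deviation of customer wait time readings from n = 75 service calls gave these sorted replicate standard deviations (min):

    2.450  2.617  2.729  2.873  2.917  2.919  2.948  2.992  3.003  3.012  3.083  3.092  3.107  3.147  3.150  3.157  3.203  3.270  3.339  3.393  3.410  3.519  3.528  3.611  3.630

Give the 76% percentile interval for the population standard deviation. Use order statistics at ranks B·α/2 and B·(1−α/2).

α = 0.24; lower rank = 25 × 0.120 = 3; upper rank = 25 × 0.880 = 22.
The 3rd smallest replicate is 2.729; the 22nd is 3.519.

(2.729, 3.519)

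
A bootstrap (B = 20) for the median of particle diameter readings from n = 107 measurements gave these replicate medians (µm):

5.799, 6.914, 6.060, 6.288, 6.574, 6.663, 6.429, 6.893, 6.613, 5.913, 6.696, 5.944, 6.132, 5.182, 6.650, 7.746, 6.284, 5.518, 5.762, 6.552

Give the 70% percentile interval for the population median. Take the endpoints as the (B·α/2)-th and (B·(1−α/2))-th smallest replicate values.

Sorted replicates: 5.182, 5.518, 5.762, 5.799, 5.913, 5.944, 6.060, 6.132, 6.284, 6.288, 6.429, 6.552, 6.574, 6.613, 6.650, 6.663, 6.696, 6.893, 6.914, 7.746
α = 0.30; lower rank = 20 × 0.150 = 3; upper rank = 20 × 0.850 = 17.
The 3rd smallest replicate is 5.762; the 17th is 6.696.

(5.762, 6.696)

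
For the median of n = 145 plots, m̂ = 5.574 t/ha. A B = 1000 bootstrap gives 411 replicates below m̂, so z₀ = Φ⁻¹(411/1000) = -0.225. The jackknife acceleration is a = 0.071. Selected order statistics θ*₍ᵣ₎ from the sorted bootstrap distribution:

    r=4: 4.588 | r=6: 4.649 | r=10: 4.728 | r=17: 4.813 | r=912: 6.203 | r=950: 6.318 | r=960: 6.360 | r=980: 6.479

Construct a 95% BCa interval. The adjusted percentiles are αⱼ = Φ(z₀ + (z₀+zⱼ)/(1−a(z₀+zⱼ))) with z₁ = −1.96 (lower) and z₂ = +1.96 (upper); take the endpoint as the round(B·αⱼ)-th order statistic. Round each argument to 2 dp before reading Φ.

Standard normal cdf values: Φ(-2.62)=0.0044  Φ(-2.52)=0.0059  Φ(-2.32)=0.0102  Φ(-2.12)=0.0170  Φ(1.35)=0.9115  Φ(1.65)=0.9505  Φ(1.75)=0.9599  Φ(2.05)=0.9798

(4.813, 6.360)

Lower: z₀ + z₁ = -0.225 + (-1.960) = -2.185; 1 − a(z₀+z₁) = 1 − (0.071)(-2.185) = 1.1551; argument = -0.225 + (-2.185)/1.1551 = -2.1166 → -2.12.
α₁ = Φ(-2.12) = 0.0170; rank = round(1000 × 0.0170) = 17; θ*₍17₎ = 4.813.
Upper: z₀ + z₂ = 1.735; 1 − a(z₀+z₂) = 0.8768; argument = 1.7538 → 1.75; α₂ = 0.9599; rank = 960; θ*₍960₎ = 6.360.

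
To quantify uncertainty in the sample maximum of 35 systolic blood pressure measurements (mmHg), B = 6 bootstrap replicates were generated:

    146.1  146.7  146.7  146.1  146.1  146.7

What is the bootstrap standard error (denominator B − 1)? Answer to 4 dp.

Bootstrap SE is the standard deviation of the 6 replicate maximums.
Mean of replicates: (146.1 + 146.7 + 146.7 + 146.1 + 146.1 + 146.7) / 6 = 878.40000 / 6 = 146.40000
Sum of squared deviations: (−0.30000)² + (+0.30000)² + (+0.30000)² + (−0.30000)² + (−0.30000)² + (+0.30000)² = 0.54000
Variance = 0.54000 / 5 = 0.10800
SE* = √0.10800

SE* = 0.3286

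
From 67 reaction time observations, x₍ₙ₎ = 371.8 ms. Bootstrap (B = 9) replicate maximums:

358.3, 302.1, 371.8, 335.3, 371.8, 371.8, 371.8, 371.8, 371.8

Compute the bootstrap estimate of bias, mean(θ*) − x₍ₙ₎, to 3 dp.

bias = −13.300

mean(θ*) = (358.3 + 302.1 + 371.8 + 335.3 + 371.8 + 371.8 + 371.8 + 371.8 + 371.8) / 9 = 358.5000
bias = 358.5000 − 371.8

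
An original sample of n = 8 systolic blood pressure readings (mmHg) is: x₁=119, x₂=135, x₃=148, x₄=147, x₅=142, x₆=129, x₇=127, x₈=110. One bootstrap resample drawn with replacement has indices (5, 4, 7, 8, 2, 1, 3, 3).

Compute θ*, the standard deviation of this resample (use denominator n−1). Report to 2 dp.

θ* = 14.51

Resample values: 142, 147, 127, 110, 135, 119, 148, 148.
Mean = 134.5000; sum of squared deviations = 1474.0000
s² = 1474.0000 / 7 = 210.5714
s = √210.5714 = 14.51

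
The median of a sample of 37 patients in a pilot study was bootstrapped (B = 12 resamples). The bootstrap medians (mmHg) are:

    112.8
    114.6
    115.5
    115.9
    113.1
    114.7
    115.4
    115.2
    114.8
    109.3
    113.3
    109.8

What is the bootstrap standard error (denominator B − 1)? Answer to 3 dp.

Bootstrap SE is the standard deviation of the 12 replicate medians.
Mean of replicates: (112.8 + 114.6 + 115.5 + 115.9 + 113.1 + 114.7 + 115.4 + 115.2 + 114.8 + 109.3 + 113.3 + 109.8) / 12 = 1364.4000 / 12 = 113.7000
Sum of squared deviations: (−0.9000)² + (+0.9000)² + (+1.8000)² + (+2.2000)² + (−0.6000)² + (+1.0000)² + (+1.7000)² + (+1.5000)² + (+1.1000)² + (−4.4000)² + (−0.4000)² + (−3.9000)² = 52.1400
Variance = 52.1400 / 11 = 4.7400
SE* = √4.7400

SE* = 2.177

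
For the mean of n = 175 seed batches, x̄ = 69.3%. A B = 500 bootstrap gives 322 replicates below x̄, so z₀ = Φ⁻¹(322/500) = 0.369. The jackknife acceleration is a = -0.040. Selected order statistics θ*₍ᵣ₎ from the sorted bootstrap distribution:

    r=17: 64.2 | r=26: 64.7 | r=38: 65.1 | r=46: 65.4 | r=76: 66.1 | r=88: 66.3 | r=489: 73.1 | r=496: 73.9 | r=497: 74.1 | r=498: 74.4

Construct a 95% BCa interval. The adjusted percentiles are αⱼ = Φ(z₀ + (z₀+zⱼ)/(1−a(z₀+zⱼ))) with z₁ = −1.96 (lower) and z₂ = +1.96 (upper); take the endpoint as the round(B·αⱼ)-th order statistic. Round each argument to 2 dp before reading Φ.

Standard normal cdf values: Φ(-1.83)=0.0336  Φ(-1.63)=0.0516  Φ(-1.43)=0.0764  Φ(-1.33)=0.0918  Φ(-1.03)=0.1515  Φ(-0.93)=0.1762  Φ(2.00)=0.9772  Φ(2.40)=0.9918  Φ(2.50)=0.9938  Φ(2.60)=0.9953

Lower: z₀ + z₁ = 0.369 + (-1.960) = -1.591; 1 − a(z₀+z₁) = 1 − (-0.040)(-1.591) = 0.9364; argument = 0.369 + (-1.591)/0.9364 = -1.3301 → -1.33.
α₁ = Φ(-1.33) = 0.0918; rank = round(500 × 0.0918) = 46; θ*₍46₎ = 65.4.
Upper: z₀ + z₂ = 2.329; 1 − a(z₀+z₂) = 1.0932; argument = 2.4995 → 2.50; α₂ = 0.9938; rank = 497; θ*₍497₎ = 74.1.

(65.4, 74.1)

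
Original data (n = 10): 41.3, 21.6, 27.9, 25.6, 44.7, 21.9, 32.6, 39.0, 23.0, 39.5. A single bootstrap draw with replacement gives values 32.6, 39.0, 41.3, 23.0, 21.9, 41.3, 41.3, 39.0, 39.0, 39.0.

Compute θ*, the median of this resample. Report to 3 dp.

Sorted: 21.9, 23.0, 32.6, 39.0, 39.0, 39.0, 39.0, 41.3, 41.3, 41.3
Median = average of the two middle values = 39.000

θ* = 39.000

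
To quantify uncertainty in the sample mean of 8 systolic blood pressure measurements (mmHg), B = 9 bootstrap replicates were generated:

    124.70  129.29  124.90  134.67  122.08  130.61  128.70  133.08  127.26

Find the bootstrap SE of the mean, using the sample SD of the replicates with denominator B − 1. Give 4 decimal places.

SE* = 4.0950

Bootstrap SE is the standard deviation of the 9 replicate means.
Mean of replicates: (124.70 + 129.29 + 124.90 + 134.67 + 122.08 + 130.61 + 128.70 + 133.08 + 127.26) / 9 = 1155.29000 / 9 = 128.36556
Sum of squared deviations: (−3.66556)² + (+0.92444)² + (−3.46556)² + (+6.30444)² + (−6.28556)² + (+2.24444)² + (+0.33444)² + (+4.71444)² + (−1.10556)² = 134.15282
Variance = 134.15282 / 8 = 16.76910
SE* = √16.76910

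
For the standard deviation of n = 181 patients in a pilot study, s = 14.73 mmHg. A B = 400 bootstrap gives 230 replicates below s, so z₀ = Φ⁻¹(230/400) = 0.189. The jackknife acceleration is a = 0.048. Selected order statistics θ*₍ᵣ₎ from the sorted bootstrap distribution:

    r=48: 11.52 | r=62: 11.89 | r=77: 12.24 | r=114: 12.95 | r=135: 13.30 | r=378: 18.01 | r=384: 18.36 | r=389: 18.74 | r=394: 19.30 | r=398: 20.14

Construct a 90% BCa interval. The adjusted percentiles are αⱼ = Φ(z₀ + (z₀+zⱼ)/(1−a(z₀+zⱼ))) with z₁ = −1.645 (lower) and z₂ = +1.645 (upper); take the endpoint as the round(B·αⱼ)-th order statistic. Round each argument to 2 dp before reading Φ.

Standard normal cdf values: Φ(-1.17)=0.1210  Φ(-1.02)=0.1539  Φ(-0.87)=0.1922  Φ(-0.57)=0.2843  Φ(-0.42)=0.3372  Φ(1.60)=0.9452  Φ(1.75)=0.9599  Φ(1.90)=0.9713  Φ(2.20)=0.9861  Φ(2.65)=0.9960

Lower: z₀ + z₁ = 0.189 + (-1.645) = -1.456; 1 − a(z₀+z₁) = 1 − (0.048)(-1.456) = 1.0699; argument = 0.189 + (-1.456)/1.0699 = -1.1719 → -1.17.
α₁ = Φ(-1.17) = 0.1210; rank = round(400 × 0.1210) = 48; θ*₍48₎ = 11.52.
Upper: z₀ + z₂ = 1.834; 1 − a(z₀+z₂) = 0.9120; argument = 2.2000 → 2.20; α₂ = 0.9861; rank = 394; θ*₍394₎ = 19.30.

(11.52, 19.30)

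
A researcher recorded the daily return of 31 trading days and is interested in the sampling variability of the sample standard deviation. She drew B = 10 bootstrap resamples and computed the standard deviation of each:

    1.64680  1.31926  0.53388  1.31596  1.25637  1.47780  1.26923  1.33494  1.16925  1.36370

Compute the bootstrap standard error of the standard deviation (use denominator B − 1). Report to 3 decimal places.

Bootstrap SE is the standard deviation of the 10 replicate standard deviations.
Mean of replicates: (1.64680 + 1.31926 + 0.53388 + 1.31596 + 1.25637 + 1.47780 + 1.26923 + 1.33494 + 1.16925 + 1.36370) / 10 = 12.687190 / 10 = 1.268719
Sum of squared deviations: (+0.378081)² + (+0.050541)² + (−0.734839)² + (+0.047241)² + (−0.012349)² + (+0.209081)² + (+0.000511)² + (+0.066221)² + (−0.099469)² + (+0.094981)² = 0.754888
Variance = 0.754888 / 9 = 0.083876
SE* = √0.083876

SE* = 0.290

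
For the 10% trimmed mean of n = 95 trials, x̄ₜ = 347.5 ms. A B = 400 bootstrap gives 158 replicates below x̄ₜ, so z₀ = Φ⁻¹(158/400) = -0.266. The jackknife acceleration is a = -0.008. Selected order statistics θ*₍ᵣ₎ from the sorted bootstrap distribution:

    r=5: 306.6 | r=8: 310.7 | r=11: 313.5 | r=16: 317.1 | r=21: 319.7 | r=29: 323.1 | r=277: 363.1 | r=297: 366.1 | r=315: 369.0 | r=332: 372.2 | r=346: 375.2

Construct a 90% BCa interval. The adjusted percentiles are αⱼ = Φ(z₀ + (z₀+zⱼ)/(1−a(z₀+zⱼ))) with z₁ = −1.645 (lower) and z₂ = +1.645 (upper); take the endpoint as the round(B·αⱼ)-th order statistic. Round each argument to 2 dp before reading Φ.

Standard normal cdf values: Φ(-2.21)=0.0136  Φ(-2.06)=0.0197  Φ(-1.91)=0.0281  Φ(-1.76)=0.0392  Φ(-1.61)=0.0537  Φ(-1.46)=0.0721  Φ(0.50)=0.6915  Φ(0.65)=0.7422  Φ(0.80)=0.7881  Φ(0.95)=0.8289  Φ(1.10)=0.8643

Lower: z₀ + z₁ = -0.266 + (-1.645) = -1.911; 1 − a(z₀+z₁) = 1 − (-0.008)(-1.911) = 0.9847; argument = -0.266 + (-1.911)/0.9847 = -2.2067 → -2.21.
α₁ = Φ(-2.21) = 0.0136; rank = round(400 × 0.0136) = 5; θ*₍5₎ = 306.6.
Upper: z₀ + z₂ = 1.379; 1 − a(z₀+z₂) = 1.0110; argument = 1.0980 → 1.10; α₂ = 0.8643; rank = 346; θ*₍346₎ = 375.2.

(306.6, 375.2)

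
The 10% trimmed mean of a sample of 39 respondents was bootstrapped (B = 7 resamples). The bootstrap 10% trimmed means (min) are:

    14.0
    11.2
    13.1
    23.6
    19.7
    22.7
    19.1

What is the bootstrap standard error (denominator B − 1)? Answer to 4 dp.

SE* = 4.8791

Bootstrap SE is the standard deviation of the 7 replicate 10% trimmed means.
Mean of replicates: (14.0 + 11.2 + 13.1 + 23.6 + 19.7 + 22.7 + 19.1) / 7 = 123.40000 / 7 = 17.62857
Sum of squared deviations: (−3.62857)² + (−6.42857)² + (−4.52857)² + (+5.97143)² + (+2.07143)² + (+5.07143)² + (+1.47143)² = 142.83429
Variance = 142.83429 / 6 = 23.80571
SE* = √23.80571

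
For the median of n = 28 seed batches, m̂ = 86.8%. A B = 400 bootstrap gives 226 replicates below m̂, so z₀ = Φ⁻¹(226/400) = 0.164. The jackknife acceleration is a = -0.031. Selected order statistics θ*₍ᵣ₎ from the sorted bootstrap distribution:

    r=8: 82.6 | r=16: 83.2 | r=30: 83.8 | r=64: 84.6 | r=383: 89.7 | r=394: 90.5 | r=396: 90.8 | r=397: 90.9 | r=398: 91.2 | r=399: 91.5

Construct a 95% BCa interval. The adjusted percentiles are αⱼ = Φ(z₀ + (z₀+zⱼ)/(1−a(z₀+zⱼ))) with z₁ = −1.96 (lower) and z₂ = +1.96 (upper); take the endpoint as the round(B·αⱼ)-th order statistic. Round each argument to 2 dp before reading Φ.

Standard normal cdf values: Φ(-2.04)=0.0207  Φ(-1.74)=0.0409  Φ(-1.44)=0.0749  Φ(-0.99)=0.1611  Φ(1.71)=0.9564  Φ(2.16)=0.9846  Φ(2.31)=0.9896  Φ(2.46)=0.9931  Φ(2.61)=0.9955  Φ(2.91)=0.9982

(83.2, 90.5)

Lower: z₀ + z₁ = 0.164 + (-1.960) = -1.796; 1 − a(z₀+z₁) = 1 − (-0.031)(-1.796) = 0.9443; argument = 0.164 + (-1.796)/0.9443 = -1.7379 → -1.74.
α₁ = Φ(-1.74) = 0.0409; rank = round(400 × 0.0409) = 16; θ*₍16₎ = 83.2.
Upper: z₀ + z₂ = 2.124; 1 − a(z₀+z₂) = 1.0658; argument = 2.1568 → 2.16; α₂ = 0.9846; rank = 394; θ*₍394₎ = 90.5.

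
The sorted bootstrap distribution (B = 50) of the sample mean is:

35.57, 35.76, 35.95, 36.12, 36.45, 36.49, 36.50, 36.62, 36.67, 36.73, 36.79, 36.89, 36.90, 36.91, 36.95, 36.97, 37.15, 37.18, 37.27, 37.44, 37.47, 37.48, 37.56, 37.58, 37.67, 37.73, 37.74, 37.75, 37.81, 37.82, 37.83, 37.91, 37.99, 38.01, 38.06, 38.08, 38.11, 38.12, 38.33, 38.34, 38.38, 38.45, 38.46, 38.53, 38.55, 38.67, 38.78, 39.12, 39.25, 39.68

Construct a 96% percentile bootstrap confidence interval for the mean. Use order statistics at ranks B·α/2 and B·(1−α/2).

α = 0.04; lower rank = 50 × 0.020 = 1; upper rank = 50 × 0.980 = 49.
The 1st smallest replicate is 35.57; the 49th is 39.25.

(35.57, 39.25)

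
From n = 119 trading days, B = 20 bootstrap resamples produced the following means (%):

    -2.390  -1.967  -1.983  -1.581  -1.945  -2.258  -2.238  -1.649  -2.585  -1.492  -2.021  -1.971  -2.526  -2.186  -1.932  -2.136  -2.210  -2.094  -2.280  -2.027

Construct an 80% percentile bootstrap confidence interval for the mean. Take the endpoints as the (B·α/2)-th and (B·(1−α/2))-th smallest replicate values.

Sorted replicates: -2.585, -2.526, -2.390, -2.280, -2.258, -2.238, -2.210, -2.186, -2.136, -2.094, -2.027, -2.021, -1.983, -1.971, -1.967, -1.945, -1.932, -1.649, -1.581, -1.492
α = 0.20; lower rank = 20 × 0.100 = 2; upper rank = 20 × 0.900 = 18.
The 2nd smallest replicate is -2.526; the 18th is -1.649.

(-2.526, -1.649)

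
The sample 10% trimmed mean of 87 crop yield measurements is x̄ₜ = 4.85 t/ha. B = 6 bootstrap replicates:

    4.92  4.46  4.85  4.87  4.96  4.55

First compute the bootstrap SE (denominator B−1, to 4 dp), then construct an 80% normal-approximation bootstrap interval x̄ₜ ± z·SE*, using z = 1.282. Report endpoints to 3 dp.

(4.581, 5.119)

Mean of replicates = 4.7683; sum of squared deviations = 0.2195; SE* = √(0.2195/5) = 0.2095
Margin = 1.282 × 0.2095 = 0.2686
Interval: 4.85 ± 0.2686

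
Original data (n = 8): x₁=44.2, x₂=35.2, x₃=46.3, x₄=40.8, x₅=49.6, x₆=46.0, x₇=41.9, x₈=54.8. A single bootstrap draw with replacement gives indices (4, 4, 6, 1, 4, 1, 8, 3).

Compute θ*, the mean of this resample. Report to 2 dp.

θ* = 44.74

Resample values: 40.8, 40.8, 46.0, 44.2, 40.8, 44.2, 54.8, 46.3.
Mean = (40.8 + 40.8 + 46.0 + 44.2 + 40.8 + 44.2 + 54.8 + 46.3) / 8 = 357.90 / 8 = 44.74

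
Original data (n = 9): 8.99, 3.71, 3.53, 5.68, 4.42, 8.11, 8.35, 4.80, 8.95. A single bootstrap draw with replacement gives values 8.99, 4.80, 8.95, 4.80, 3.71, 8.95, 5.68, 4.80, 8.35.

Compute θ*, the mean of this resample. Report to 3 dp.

Mean = (8.99 + 4.80 + 8.95 + 4.80 + 3.71 + 8.95 + 5.68 + 4.80 + 8.35) / 9 = 59.030 / 9 = 6.559

θ* = 6.559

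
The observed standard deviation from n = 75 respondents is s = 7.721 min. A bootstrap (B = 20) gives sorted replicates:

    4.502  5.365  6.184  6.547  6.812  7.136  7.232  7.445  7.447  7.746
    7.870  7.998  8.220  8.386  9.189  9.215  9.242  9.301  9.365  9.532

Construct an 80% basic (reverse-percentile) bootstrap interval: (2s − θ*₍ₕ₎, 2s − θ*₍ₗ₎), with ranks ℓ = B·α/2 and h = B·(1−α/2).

Percentile endpoints at ranks 2 and 18: θ*₍2₎ = 5.365, θ*₍18₎ = 9.301.
Basic interval reflects these around s:
  lower = 2 × 7.721 − 9.301 = 6.141
  upper = 2 × 7.721 − 5.365 = 10.077

(6.141, 10.077)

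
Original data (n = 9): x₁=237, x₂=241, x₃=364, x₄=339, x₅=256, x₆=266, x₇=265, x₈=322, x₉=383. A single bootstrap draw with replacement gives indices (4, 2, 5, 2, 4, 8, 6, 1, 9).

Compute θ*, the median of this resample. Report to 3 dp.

Resample values: 339, 241, 256, 241, 339, 322, 266, 237, 383.
Sorted: 237, 241, 241, 256, 266, 322, 339, 339, 383
Median = middle value = 266.000

θ* = 266.000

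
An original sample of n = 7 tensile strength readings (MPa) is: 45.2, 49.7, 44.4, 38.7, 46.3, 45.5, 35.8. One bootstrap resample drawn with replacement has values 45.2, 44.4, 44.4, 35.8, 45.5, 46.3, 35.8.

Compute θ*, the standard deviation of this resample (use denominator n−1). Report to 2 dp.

θ* = 4.61

Mean = 42.4857; sum of squared deviations = 127.7286
s² = 127.7286 / 6 = 21.2881
s = √21.2881 = 4.61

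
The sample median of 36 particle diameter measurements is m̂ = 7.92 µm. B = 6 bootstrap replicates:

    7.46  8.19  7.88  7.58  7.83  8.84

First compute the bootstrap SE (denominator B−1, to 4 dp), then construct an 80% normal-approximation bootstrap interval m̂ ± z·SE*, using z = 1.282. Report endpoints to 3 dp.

(7.280, 8.560)

Mean of replicates = 7.9633; sum of squared deviations = 1.2449; SE* = √(1.2449/5) = 0.4990
Margin = 1.282 × 0.4990 = 0.6397
Interval: 7.92 ± 0.6397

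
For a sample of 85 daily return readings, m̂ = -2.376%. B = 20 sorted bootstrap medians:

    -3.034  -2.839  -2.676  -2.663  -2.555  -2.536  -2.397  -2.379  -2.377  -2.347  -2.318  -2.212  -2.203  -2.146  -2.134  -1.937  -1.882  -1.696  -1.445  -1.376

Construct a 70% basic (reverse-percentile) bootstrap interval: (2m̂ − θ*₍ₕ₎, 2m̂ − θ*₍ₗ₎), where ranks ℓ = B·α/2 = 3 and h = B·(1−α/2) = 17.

(-2.870, -2.076)

Percentile endpoints at ranks 3 and 17: θ*₍3₎ = -2.676, θ*₍17₎ = -1.882.
Basic interval reflects these around m̂:
  lower = 2 × -2.376 − -1.882 = -2.870
  upper = 2 × -2.376 − -2.676 = -2.076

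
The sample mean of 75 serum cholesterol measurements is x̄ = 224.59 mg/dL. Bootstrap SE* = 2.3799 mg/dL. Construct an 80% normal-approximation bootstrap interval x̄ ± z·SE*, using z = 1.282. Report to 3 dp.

(221.539, 227.641)

Margin = 1.282 × 2.3799 = 3.0510
Interval: 224.59 ± 3.0510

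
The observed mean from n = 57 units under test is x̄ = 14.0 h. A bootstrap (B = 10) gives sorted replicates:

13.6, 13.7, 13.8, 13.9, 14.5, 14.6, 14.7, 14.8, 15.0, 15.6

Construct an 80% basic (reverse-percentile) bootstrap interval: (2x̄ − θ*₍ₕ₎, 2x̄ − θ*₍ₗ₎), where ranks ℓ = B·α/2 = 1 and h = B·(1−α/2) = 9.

(13.0, 14.4)

Percentile endpoints at ranks 1 and 9: θ*₍1₎ = 13.6, θ*₍9₎ = 15.0.
Basic interval reflects these around x̄:
  lower = 2 × 14.0 − 15.0 = 13.0
  upper = 2 × 14.0 − 13.6 = 14.4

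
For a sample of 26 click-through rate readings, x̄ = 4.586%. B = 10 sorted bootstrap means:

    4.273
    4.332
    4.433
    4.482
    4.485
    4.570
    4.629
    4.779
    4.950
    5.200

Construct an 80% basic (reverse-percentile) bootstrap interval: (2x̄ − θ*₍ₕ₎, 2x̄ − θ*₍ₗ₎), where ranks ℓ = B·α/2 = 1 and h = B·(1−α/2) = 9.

(4.222, 4.899)

Percentile endpoints at ranks 1 and 9: θ*₍1₎ = 4.273, θ*₍9₎ = 4.950.
Basic interval reflects these around x̄:
  lower = 2 × 4.586 − 4.950 = 4.222
  upper = 2 × 4.586 − 4.273 = 4.899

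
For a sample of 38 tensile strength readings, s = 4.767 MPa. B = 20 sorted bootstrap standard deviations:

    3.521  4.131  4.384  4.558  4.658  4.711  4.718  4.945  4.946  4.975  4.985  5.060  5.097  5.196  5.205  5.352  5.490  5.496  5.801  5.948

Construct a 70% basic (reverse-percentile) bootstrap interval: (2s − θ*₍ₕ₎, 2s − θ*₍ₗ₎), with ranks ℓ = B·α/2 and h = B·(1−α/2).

(4.044, 5.150)

Percentile endpoints at ranks 3 and 17: θ*₍3₎ = 4.384, θ*₍17₎ = 5.490.
Basic interval reflects these around s:
  lower = 2 × 4.767 − 5.490 = 4.044
  upper = 2 × 4.767 − 4.384 = 5.150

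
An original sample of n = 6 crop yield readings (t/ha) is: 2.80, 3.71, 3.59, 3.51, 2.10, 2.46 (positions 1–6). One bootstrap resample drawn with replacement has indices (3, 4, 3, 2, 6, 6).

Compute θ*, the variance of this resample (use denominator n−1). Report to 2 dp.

Resample values: 3.59, 3.51, 3.59, 3.71, 2.46, 2.46.
Mean = 3.2200; sum of squared deviations = 1.7532
s² = 1.7532 / 5 = 0.3506

θ* = 0.35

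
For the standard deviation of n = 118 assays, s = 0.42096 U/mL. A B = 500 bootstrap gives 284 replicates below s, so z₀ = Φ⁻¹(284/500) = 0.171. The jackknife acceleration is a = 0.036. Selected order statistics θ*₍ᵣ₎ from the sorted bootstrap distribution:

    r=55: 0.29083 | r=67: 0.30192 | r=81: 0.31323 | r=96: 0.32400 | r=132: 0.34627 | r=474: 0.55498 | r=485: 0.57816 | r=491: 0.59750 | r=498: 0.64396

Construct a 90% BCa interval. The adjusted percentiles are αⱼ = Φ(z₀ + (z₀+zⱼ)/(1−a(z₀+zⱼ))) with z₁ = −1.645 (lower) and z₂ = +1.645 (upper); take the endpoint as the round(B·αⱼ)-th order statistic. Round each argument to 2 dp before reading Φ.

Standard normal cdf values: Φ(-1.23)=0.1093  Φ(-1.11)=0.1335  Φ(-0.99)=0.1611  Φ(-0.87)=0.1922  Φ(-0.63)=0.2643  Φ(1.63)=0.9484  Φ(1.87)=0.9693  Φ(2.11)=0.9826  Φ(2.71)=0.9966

(0.29083, 0.59750)

Lower: z₀ + z₁ = 0.171 + (-1.645) = -1.474; 1 − a(z₀+z₁) = 1 − (0.036)(-1.474) = 1.0531; argument = 0.171 + (-1.474)/1.0531 = -1.2287 → -1.23.
α₁ = Φ(-1.23) = 0.1093; rank = round(500 × 0.1093) = 55; θ*₍55₎ = 0.29083.
Upper: z₀ + z₂ = 1.816; 1 − a(z₀+z₂) = 0.9346; argument = 2.1140 → 2.11; α₂ = 0.9826; rank = 491; θ*₍491₎ = 0.59750.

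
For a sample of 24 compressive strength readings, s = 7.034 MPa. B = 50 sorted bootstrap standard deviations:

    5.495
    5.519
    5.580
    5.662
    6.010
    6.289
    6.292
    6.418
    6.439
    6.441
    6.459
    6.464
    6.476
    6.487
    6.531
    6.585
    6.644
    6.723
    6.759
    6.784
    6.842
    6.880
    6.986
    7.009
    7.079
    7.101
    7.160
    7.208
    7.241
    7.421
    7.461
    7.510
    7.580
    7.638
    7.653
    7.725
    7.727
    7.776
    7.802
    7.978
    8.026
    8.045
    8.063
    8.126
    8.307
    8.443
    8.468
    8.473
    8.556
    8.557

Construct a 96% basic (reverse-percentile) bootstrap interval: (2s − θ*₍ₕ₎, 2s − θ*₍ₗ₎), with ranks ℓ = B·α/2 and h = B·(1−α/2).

(5.512, 8.573)

Percentile endpoints at ranks 1 and 49: θ*₍1₎ = 5.495, θ*₍49₎ = 8.556.
Basic interval reflects these around s:
  lower = 2 × 7.034 − 8.556 = 5.512
  upper = 2 × 7.034 − 5.495 = 8.573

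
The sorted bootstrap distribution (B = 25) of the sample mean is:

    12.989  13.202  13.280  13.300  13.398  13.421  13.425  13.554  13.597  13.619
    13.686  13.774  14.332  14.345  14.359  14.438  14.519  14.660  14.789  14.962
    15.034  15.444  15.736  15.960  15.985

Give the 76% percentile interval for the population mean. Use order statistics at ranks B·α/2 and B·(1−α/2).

(13.280, 15.444)

α = 0.24; lower rank = 25 × 0.120 = 3; upper rank = 25 × 0.880 = 22.
The 3rd smallest replicate is 13.280; the 22nd is 15.444.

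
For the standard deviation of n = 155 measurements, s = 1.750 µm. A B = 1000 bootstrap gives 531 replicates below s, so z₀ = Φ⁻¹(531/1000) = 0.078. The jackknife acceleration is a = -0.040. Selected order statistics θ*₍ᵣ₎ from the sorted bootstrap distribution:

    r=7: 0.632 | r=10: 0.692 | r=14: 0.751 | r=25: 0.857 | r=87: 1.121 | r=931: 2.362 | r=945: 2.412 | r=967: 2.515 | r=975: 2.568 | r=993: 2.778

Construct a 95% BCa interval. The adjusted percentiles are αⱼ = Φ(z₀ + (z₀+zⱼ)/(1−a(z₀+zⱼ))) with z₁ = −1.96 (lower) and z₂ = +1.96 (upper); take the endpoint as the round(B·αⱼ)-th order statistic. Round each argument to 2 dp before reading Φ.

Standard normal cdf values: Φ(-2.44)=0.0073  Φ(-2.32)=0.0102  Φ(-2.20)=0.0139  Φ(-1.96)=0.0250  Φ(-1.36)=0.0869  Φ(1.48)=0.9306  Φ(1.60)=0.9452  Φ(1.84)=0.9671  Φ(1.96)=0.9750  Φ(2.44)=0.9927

(0.857, 2.568)

Lower: z₀ + z₁ = 0.078 + (-1.960) = -1.882; 1 − a(z₀+z₁) = 1 − (-0.040)(-1.882) = 0.9247; argument = 0.078 + (-1.882)/0.9247 = -1.9572 → -1.96.
α₁ = Φ(-1.96) = 0.0250; rank = round(1000 × 0.0250) = 25; θ*₍25₎ = 0.857.
Upper: z₀ + z₂ = 2.038; 1 − a(z₀+z₂) = 1.0815; argument = 1.9624 → 1.96; α₂ = 0.9750; rank = 975; θ*₍975₎ = 2.568.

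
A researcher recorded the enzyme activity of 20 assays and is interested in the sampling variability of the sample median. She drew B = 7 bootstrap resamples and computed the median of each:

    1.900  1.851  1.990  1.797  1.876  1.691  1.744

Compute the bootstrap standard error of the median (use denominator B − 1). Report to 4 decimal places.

SE* = 0.1005

Bootstrap SE is the standard deviation of the 7 replicate medians.
Mean of replicates: (1.900 + 1.851 + 1.990 + 1.797 + 1.876 + 1.691 + 1.744) / 7 = 12.84900 / 7 = 1.83557
Sum of squared deviations: (+0.06443)² + (+0.01543)² + (+0.15443)² + (−0.03857)² + (+0.04043)² + (−0.14457)² + (−0.09157)² = 0.06065
Variance = 0.06065 / 6 = 0.01011
SE* = √0.01011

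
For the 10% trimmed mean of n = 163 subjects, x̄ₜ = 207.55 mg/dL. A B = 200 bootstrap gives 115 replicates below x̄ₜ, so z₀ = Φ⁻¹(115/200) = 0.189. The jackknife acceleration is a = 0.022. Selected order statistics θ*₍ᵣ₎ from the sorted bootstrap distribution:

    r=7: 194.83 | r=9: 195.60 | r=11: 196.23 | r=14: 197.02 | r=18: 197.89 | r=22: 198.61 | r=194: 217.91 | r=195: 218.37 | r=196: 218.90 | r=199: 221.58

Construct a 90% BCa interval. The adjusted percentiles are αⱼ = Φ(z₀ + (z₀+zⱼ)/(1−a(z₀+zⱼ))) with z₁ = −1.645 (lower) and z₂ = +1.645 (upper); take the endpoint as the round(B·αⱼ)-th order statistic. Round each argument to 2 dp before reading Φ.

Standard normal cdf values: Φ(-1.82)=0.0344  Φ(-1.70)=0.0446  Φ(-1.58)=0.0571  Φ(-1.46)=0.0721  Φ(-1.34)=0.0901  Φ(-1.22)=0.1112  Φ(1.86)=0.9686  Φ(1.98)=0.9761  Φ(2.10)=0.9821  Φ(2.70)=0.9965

Lower: z₀ + z₁ = 0.189 + (-1.645) = -1.456; 1 − a(z₀+z₁) = 1 − (0.022)(-1.456) = 1.0320; argument = 0.189 + (-1.456)/1.0320 = -1.2218 → -1.22.
α₁ = Φ(-1.22) = 0.1112; rank = round(200 × 0.1112) = 22; θ*₍22₎ = 198.61.
Upper: z₀ + z₂ = 1.834; 1 − a(z₀+z₂) = 0.9597; argument = 2.1001 → 2.10; α₂ = 0.9821; rank = 196; θ*₍196₎ = 218.90.

(198.61, 218.90)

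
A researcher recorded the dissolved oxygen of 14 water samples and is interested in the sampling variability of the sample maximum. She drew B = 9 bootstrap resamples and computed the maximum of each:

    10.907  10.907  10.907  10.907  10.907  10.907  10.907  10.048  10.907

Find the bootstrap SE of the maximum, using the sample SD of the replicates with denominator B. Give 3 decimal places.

SE* = 0.270

Bootstrap SE is the standard deviation of the 9 replicate maximums.
Mean of replicates: (10.907 + 10.907 + 10.907 + 10.907 + 10.907 + 10.907 + 10.907 + 10.048 + 10.907) / 9 = 97.3040 / 9 = 10.8116
Sum of squared deviations: (+0.0954)² + (+0.0954)² + (+0.0954)² + (+0.0954)² + (+0.0954)² + (+0.0954)² + (+0.0954)² + (−0.7636)² + (+0.0954)² = 0.6559
Variance = 0.6559 / 9 = 0.0729
SE* = √0.0729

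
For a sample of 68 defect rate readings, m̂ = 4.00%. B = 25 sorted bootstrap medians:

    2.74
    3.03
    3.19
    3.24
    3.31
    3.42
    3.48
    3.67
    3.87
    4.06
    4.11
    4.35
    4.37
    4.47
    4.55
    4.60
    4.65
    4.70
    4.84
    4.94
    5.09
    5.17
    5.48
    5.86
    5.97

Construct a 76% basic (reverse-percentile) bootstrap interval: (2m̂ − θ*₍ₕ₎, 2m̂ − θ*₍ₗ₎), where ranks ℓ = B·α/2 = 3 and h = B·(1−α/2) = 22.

(2.83, 4.81)

Percentile endpoints at ranks 3 and 22: θ*₍3₎ = 3.19, θ*₍22₎ = 5.17.
Basic interval reflects these around m̂:
  lower = 2 × 4.00 − 5.17 = 2.83
  upper = 2 × 4.00 − 3.19 = 4.81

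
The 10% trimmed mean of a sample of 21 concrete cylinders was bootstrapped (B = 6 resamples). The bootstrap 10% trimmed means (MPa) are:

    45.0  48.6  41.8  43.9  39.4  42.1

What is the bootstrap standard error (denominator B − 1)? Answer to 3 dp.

SE* = 3.165

Bootstrap SE is the standard deviation of the 6 replicate 10% trimmed means.
Mean of replicates: (45.0 + 48.6 + 41.8 + 43.9 + 39.4 + 42.1) / 6 = 260.8000 / 6 = 43.4667
Sum of squared deviations: (+1.5333)² + (+5.1333)² + (−1.6667)² + (+0.4333)² + (−4.0667)² + (−1.3667)² = 50.0733
Variance = 50.0733 / 5 = 10.0147
SE* = √10.0147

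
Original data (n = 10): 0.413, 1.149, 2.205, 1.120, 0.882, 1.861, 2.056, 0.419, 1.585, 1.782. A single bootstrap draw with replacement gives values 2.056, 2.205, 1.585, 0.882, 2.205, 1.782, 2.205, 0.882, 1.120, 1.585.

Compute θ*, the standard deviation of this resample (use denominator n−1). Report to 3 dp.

θ* = 0.535

Mean = 1.6507; sum of squared deviations = 2.5753
s² = 2.5753 / 9 = 0.2861
s = √0.2861 = 0.535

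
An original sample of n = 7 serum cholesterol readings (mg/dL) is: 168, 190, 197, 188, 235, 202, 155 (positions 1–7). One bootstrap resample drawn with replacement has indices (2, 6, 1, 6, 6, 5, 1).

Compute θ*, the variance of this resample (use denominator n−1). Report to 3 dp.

Resample values: 190, 202, 168, 202, 202, 235, 168.
Mean = 195.2857; sum of squared deviations = 3229.4286
s² = 3229.4286 / 6 = 538.2381

θ* = 538.238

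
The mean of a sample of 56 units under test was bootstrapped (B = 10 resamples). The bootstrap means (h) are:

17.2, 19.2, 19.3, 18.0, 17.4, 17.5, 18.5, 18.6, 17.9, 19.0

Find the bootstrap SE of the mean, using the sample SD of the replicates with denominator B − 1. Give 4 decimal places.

SE* = 0.7691

Bootstrap SE is the standard deviation of the 10 replicate means.
Mean of replicates: (17.2 + 19.2 + 19.3 + 18.0 + 17.4 + 17.5 + 18.5 + 18.6 + 17.9 + 19.0) / 10 = 182.60000 / 10 = 18.26000
Sum of squared deviations: (−1.06000)² + (+0.94000)² + (+1.04000)² + (−0.26000)² + (−0.86000)² + (−0.76000)² + (+0.24000)² + (+0.34000)² + (−0.36000)² + (+0.74000)² = 5.32400
Variance = 5.32400 / 9 = 0.59156
SE* = √0.59156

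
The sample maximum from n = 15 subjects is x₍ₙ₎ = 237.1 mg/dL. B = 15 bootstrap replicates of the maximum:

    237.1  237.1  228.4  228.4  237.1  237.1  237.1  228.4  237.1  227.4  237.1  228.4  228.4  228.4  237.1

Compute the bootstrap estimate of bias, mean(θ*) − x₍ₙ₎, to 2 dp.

bias = −4.13

mean(θ*) = (237.1 + 237.1 + 228.4 + 228.4 + 237.1 + 237.1 + 237.1 + 228.4 + 237.1 + 227.4 + 237.1 + 228.4 + 228.4 + 228.4 + 237.1) / 15 = 232.973
bias = 232.973 − 237.1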